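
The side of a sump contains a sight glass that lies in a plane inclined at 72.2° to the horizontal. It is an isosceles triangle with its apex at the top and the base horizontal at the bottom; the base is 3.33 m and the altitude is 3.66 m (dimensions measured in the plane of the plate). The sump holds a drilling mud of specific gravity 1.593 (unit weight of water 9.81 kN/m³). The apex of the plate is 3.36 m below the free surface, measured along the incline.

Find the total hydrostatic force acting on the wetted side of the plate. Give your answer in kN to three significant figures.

γ = 1.593 × 9.81 = 15.62733 kN/m³.
Let θ = 72.2° be the plate's angle to the horizontal; measure y along the incline from where the plane meets the free surface. Vertical depth h = y·sinθ with sinθ = 0.952129.
With the apex up, the centroid sits 2h/3 = 2 × 3.66/3 = 2.44 m below the apex, so y_c = 3.36 + 2.44 = 5.8 m and h_c = 5.8 × 0.952129 = 5.52235 m.
A = ½ × 3.33 × 3.66 = 6.0939 m².
Resultant F = γ·h_c·A = 15.62733 × 5.52235 × 6.0939 = 525.901 kN.

F ≈ 526 kN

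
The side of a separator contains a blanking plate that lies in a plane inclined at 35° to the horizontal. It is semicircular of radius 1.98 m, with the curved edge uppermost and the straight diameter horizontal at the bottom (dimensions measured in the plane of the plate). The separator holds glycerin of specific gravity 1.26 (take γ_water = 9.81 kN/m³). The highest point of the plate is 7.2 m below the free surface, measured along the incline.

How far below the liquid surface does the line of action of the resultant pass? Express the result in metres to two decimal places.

γ = 1.26 × 9.81 = 12.3606 kN/m³.
Let θ = 35° be the plate's angle to the horizontal; measure y along the incline from where the plane meets the free surface. Vertical depth h = y·sinθ with sinθ = 0.573576.
The centroid lies 4r/(3π) = 0.840338 m above the diameter, so r − 4r/(3π) = 1.98 − 0.840338 = 1.13966 m below the topmost point, so y_c = 7.2 + 1.13966 = 8.33966 m and h_c = 8.33966 × 0.573576 = 4.78343 m.
A = πr²/2 = π × 1.98²/2 = 6.15815 m².
Resultant F = γ·h_c·A = 12.3606 × 4.78343 × 6.15815 = 364.107 kN.
I_c = (π/8 − 8/(9π))·r⁴ = 0.109757 × 1.98⁴ = 1.68691 m⁴.
Centre of pressure: y_p = y_c + I_c/(y_c·A) = 8.33966 + 1.68691/(8.33966 × 6.15815) = 8.33966 + 0.0328468 = 8.37251 m along the plane.
Vertically, h_p = y_p·sinθ = 8.37251 × 0.573576 = 4.80227 m.

h_p = 4.80 m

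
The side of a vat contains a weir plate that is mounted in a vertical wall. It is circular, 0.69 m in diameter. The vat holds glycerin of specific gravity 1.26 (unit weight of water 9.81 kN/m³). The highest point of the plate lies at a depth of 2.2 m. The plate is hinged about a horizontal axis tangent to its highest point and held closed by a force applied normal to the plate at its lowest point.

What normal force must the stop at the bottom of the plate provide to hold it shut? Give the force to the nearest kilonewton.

γ = 1.26 × 9.81 = 12.3606 kN/m³.
The centroid is at the centre, 0.345 m below the top of the plate, so the centroid depth is h_c = 2.2 + 0.345 = 2.545 m.
A = π(0.345)² = 0.373928 m².
Resultant F = γ·h_c·A = 12.3606 × 2.545 × 0.373928 = 11.7629 kN.
I_c = πr⁴/4 = π × 0.345⁴/4 = 0.0111267 m⁴.
Centre of pressure: y_p = y_c + I_c/(y_c·A) = 2.545 + 0.0111267/(2.545 × 0.373928) = 2.545 + 0.011692 = 2.55669 m along the plane.
The resultant acts 0.345 + 0.011692 = 0.356692 m (along the plate) below the hinge at the top edge, so the moment about the hinge is M = F × 0.356692 = 11.7629 × 0.356692 = 4.19573 kN·m.
A normal force at the bottom, 0.69 m from the hinge, must supply this moment: P = 4.19573/0.69 = 6.08077 kN.

P ≈ 6 kN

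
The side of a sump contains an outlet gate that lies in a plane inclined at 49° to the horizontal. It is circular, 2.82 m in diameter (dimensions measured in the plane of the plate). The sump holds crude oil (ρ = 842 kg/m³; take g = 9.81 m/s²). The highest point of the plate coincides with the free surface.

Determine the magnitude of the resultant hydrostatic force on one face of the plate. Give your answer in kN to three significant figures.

F ≈ 54.9 kN

γ = ρg = 842 × 9.81 / 1000 = 8.26002 kN/m³.
Let θ = 49° be the plate's angle to the horizontal; measure y along the incline from where the plane meets the free surface. Vertical depth h = y·sinθ with sinθ = 0.754710.
The centroid is at the centre, 1.41 m below the top of the plate, so y_c = 1.41 m and h_c = 1.41 × 0.754710 = 1.06414 m.
A = π(1.41)² = 6.2458 m².
Resultant F = γ·h_c·A = 8.26002 × 1.06414 × 6.2458 = 54.8994 kN.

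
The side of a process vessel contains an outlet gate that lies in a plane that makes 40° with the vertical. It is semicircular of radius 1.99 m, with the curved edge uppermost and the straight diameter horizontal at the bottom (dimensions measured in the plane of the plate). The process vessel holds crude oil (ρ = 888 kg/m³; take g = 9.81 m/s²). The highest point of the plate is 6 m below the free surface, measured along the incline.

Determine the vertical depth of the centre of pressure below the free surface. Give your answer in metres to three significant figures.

h_p = 5.50 m

γ = ρg = 888 × 9.81 / 1000 = 8.71128 kN/m³.
The plate makes 40° with the vertical, i.e. θ = 90° − 40° = 50° to the horizontal. Measuring y along the incline from the free-surface line, vertical depth h = y·sinθ with sinθ = 0.766044.
The centroid lies 4r/(3π) = 0.844582 m above the diameter, so r − 4r/(3π) = 1.99 − 0.844582 = 1.14542 m below the topmost point, so y_c = 6 + 1.14542 = 7.14542 m and h_c = 7.14542 × 0.766044 = 5.47371 m.
A = πr²/2 = π × 1.99²/2 = 6.22051 m².
Resultant F = γ·h_c·A = 8.71128 × 5.47371 × 6.22051 = 296.613 kN.
I_c = (π/8 − 8/(9π))·r⁴ = 0.109757 × 1.99⁴ = 1.72125 m⁴.
Centre of pressure: y_p = y_c + I_c/(y_c·A) = 7.14542 + 1.72125/(7.14542 × 6.22051) = 7.14542 + 0.0387249 = 7.18414 m along the plane.
Vertically, h_p = y_p·sinθ = 7.18414 × 0.766044 = 5.50337 m.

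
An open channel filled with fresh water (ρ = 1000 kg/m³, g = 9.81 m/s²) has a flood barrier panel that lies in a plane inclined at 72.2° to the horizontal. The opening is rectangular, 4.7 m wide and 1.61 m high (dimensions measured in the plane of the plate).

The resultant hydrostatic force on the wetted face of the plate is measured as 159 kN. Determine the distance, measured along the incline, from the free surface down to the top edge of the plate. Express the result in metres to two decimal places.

y_top ≈ 1.44 m

γ = ρg = 1000 × 9.81 = 9810 N/m³ = 9.81 kN/m³.
A = 4.7 × 1.61 = 7.567 m².
From F = γ·h_c·A, the centroid depth is h_c = 159/(9.81 × 7.567) = 2.14193 m.
Let θ = 72.2° be the plate's angle to the horizontal; measure y along the incline from where the plane meets the free surface. Vertical depth h = y·sinθ with sinθ = 0.952129.
Along the incline, y_c = h_c/sinθ = 2.14193/0.952129 = 2.24962 m.
The centroid lies 1.61/2 = 0.805 m below the top edge, so the top edge sits at y_top = 2.24962 − 0.805 = 1.44462 m along the incline.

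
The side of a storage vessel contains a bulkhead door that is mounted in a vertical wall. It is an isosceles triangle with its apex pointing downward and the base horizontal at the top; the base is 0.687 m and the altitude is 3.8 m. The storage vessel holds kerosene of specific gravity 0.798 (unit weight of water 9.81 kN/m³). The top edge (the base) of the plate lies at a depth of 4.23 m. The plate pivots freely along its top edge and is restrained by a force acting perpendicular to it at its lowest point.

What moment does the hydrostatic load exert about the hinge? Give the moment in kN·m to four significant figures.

γ = 0.798 × 9.81 = 7.82838 kN/m³.
With the apex down, the centroid sits h/3 = 3.8/3 = 1.26667 m below the base (the top edge), so the centroid depth is h_c = 4.23 + 1.26667 = 5.49667 m.
A = ½ × 0.687 × 3.8 = 1.3053 m².
Resultant F = γ·h_c·A = 7.82838 × 5.49667 × 1.3053 = 56.1671 kN.
I_c = b·h³/36 = 0.687 × 3.8³/36 = 1.04714 m⁴.
Centre of pressure: y_p = y_c + I_c/(y_c·A) = 5.49667 + 1.04714/(5.49667 × 1.3053) = 5.49667 + 0.145947 = 5.64262 m along the plane.
The resultant acts 1.26667 + 0.145947 = 1.41262 m (along the plate) below the hinge at the top edge, so the moment about the hinge is M = F × 1.41262 = 56.1671 × 1.41262 = 79.3428 kN·m.

M ≈ 79.34 kN·m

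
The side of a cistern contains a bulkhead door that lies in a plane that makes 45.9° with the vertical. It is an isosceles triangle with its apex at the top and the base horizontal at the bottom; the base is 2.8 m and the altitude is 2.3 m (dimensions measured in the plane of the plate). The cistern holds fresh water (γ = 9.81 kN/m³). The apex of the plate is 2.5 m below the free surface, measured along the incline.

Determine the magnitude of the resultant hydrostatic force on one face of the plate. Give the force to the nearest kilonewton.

F ≈ 89 kN

γ = 9.81 kN/m³.
The plate makes 45.9° with the vertical, i.e. θ = 90° − 45.9° = 44.1° to the horizontal. Measuring y along the incline from the free-surface line, vertical depth h = y·sinθ with sinθ = 0.695913.
With the apex up, the centroid sits 2h/3 = 2 × 2.3/3 = 1.53333 m below the apex, so y_c = 2.5 + 1.53333 = 4.03333 m and h_c = 4.03333 × 0.695913 = 2.80685 m.
A = ½ × 2.8 × 2.3 = 3.22 m².
Resultant F = γ·h_c·A = 9.81 × 2.80685 × 3.22 = 88.6633 kN.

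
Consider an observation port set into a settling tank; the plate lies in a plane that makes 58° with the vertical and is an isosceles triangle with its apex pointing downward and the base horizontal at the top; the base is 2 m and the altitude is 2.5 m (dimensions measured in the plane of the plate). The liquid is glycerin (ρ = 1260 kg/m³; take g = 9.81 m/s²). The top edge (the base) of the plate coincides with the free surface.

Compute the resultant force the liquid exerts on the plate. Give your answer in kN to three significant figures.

γ = ρg = 1260 × 9.81 / 1000 = 12.3606 kN/m³.
The plate makes 58° with the vertical, i.e. θ = 90° − 58° = 32° to the horizontal. Measuring y along the incline from the free-surface line, vertical depth h = y·sinθ with sinθ = 0.529919.
With the apex down, the centroid sits h/3 = 2.5/3 = 0.833333 m below the base (the top edge), so y_c = 0.833333 m and h_c = 0.833333 × 0.529919 = 0.441599 m.
A = ½ × 2 × 2.5 = 2.5 m².
Resultant F = γ·h_c·A = 12.3606 × 0.441599 × 2.5 = 13.6461 kN.

F ≈ 13.6 kN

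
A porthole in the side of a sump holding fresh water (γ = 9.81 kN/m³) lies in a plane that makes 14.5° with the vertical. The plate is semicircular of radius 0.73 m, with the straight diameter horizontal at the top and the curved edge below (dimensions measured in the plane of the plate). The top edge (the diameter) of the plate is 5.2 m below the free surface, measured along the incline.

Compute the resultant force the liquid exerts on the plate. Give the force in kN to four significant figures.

γ = 9.81 kN/m³.
The plate makes 14.5° with the vertical, i.e. θ = 90° − 14.5° = 75.5° to the horizontal. Measuring y along the incline from the free-surface line, vertical depth h = y·sinθ with sinθ = 0.968148.
The centroid of a semicircle lies 4r/(3π) = 0.309822 m from the diameter, here below the top edge, so y_c = 5.2 + 0.309822 = 5.50982 m and h_c = 5.50982 × 0.968148 = 5.33432 m.
A = πr²/2 = π × 0.73²/2 = 0.837077 m².
Resultant F = γ·h_c·A = 9.81 × 5.33432 × 0.837077 = 43.804 kN.

F ≈ 43.80 kN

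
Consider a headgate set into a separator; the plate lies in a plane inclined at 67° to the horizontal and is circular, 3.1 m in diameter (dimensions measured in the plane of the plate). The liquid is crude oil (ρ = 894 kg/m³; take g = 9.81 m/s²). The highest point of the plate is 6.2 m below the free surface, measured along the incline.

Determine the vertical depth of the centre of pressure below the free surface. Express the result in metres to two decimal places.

h_p = 7.21 m

γ = ρg = 894 × 9.81 / 1000 = 8.77014 kN/m³.
Let θ = 67° be the plate's angle to the horizontal; measure y along the incline from where the plane meets the free surface. Vertical depth h = y·sinθ with sinθ = 0.920505.
The centroid is at the centre, 1.55 m below the top of the plate, so y_c = 6.2 + 1.55 = 7.75 m and h_c = 7.75 × 0.920505 = 7.13391 m.
A = π(1.55)² = 7.54768 m².
Resultant F = γ·h_c·A = 8.77014 × 7.13391 × 7.54768 = 472.224 kN.
I_c = πr⁴/4 = π × 1.55⁴/4 = 4.53332 m⁴.
Centre of pressure: y_p = y_c + I_c/(y_c·A) = 7.75 + 4.53332/(7.75 × 7.54768) = 7.75 + 0.0774999 = 7.8275 m along the plane.
Vertically, h_p = y_p·sinθ = 7.8275 × 0.920505 = 7.20525 m.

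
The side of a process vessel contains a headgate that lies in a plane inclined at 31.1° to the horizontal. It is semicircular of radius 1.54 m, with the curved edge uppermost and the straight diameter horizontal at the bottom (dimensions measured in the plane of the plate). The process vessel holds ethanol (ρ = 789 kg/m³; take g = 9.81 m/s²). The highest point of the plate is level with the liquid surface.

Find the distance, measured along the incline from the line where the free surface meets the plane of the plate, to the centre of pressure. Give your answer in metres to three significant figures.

γ = ρg = 789 × 9.81 / 1000 = 7.74009 kN/m³.
Let θ = 31.1° be the plate's angle to the horizontal; measure y along the incline from where the plane meets the free surface. Vertical depth h = y·sinθ with sinθ = 0.516533.
The centroid lies 4r/(3π) = 0.653596 m above the diameter, so r − 4r/(3π) = 1.54 − 0.653596 = 0.886404 m below the topmost point, so y_c = 0.886404 m and h_c = 0.886404 × 0.516533 = 0.457857 m.
A = πr²/2 = π × 1.54²/2 = 3.7253 m².
Resultant F = γ·h_c·A = 7.74009 × 0.457857 × 3.7253 = 13.2019 kN.
I_c = (π/8 − 8/(9π))·r⁴ = 0.109757 × 1.54⁴ = 0.617327 m⁴.
Centre of pressure: y_p = y_c + I_c/(y_c·A) = 0.886404 + 0.617327/(0.886404 × 3.7253) = 0.886404 + 0.186949 = 1.07335 m along the plane.

y_p = 1.07 m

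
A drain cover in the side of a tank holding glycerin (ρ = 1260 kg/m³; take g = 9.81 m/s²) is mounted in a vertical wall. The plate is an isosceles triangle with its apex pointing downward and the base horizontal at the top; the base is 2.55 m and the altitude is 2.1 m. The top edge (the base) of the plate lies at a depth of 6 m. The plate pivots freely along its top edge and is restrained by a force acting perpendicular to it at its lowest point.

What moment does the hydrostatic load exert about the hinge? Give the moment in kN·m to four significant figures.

γ = ρg = 1260 × 9.81 / 1000 = 12.3606 kN/m³.
With the apex down, the centroid sits h/3 = 2.1/3 = 0.7 m below the base (the top edge), so the centroid depth is h_c = 6 + 0.7 = 6.7 m.
A = ½ × 2.55 × 2.1 = 2.6775 m².
Resultant F = γ·h_c·A = 12.3606 × 6.7 × 2.6775 = 221.74 kN.
I_c = b·h³/36 = 2.55 × 2.1³/36 = 0.655988 m⁴.
Centre of pressure: y_p = y_c + I_c/(y_c·A) = 6.7 + 0.655988/(6.7 × 2.6775) = 6.7 + 0.0365672 = 6.73657 m along the plane.
The resultant acts 0.7 + 0.0365672 = 0.736567 m (along the plate) below the hinge at the top edge, so the moment about the hinge is M = F × 0.736567 = 221.74 × 0.736567 = 163.326 kN·m.

M ≈ 163.3 kN·m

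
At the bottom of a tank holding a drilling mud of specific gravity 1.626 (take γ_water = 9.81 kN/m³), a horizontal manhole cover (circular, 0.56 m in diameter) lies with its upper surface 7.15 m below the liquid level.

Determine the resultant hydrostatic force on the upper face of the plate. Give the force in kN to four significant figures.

F ≈ 28.09 kN

γ = 1.626 × 9.81 = 15.95106 kN/m³.
The plate is horizontal, so pressure is uniform at p = γ·h = 15.95106 × 7.15 = 114.05 kN/m².
A = π(0.28)² = 0.246301 m².
F = p·A = 114.05 × 0.246301 = 28.0906 kN.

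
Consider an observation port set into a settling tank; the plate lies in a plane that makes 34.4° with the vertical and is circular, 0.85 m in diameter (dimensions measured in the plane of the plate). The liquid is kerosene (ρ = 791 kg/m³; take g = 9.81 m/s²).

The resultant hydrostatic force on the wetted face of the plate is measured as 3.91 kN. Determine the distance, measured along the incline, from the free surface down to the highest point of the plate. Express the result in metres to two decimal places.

γ = ρg = 791 × 9.81 / 1000 = 7.75971 kN/m³.
A = π(0.425)² = 0.56745 m².
From F = γ·h_c·A, the centroid depth is h_c = 3.91/(7.75971 × 0.56745) = 0.887981 m.
The plate makes 34.4° with the vertical, i.e. θ = 90° − 34.4° = 55.6° to the horizontal. Measuring y along the incline from the free-surface line, vertical depth h = y·sinθ with sinθ = 0.825113.
Along the incline, y_c = h_c/sinθ = 0.887981/0.825113 = 1.07619 m.
The centroid is at the centre, 0.425 m below the top of the plate, so the highest point sits at y_top = 1.07619 − 0.425 = 0.65119 m along the incline.

y_top ≈ 0.65 m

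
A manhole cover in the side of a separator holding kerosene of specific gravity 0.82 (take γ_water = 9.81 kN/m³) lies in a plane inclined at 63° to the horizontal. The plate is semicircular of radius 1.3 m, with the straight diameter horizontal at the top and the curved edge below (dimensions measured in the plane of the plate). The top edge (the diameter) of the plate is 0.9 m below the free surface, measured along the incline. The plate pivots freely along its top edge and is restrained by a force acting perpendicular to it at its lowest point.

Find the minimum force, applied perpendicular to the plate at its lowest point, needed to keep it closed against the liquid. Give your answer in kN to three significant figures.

P ≈ 13.5 kN

γ = 0.82 × 9.81 = 8.0442 kN/m³.
Let θ = 63° be the plate's angle to the horizontal; measure y along the incline from where the plane meets the free surface. Vertical depth h = y·sinθ with sinθ = 0.891007.
The centroid of a semicircle lies 4r/(3π) = 0.551737 m from the diameter, here below the top edge, so y_c = 0.9 + 0.551737 = 1.45174 m and h_c = 1.45174 × 0.891007 = 1.29351 m.
A = πr²/2 = π × 1.3²/2 = 2.65465 m².
Resultant F = γ·h_c·A = 8.0442 × 1.29351 × 2.65465 = 27.6223 kN.
I_c = (π/8 − 8/(9π))·r⁴ = 0.109757 × 1.3⁴ = 0.313477 m⁴.
Centre of pressure: y_p = y_c + I_c/(y_c·A) = 1.45174 + 0.313477/(1.45174 × 2.65465) = 1.45174 + 0.081341 = 1.53308 m along the plane.
The resultant acts 0.551737 + 0.081341 = 0.633078 m (along the plate) below the hinge at the top edge, so the moment about the hinge is M = F × 0.633078 = 27.6223 × 0.633078 = 17.4871 kN·m.
A normal force at the bottom, 1.3 m from the hinge, must supply this moment: P = 17.4871/1.3 = 13.4516 kN.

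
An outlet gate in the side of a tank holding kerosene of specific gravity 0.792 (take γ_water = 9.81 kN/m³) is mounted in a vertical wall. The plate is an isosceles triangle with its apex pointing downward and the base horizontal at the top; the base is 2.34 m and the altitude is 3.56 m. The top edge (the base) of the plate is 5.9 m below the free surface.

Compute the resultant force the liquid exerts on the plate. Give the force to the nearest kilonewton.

γ = 0.792 × 9.81 = 7.76952 kN/m³.
With the apex down, the centroid sits h/3 = 3.56/3 = 1.18667 m below the base (the top edge), so the centroid depth is h_c = 5.9 + 1.18667 = 7.08667 m.
A = ½ × 2.34 × 3.56 = 4.1652 m².
Resultant F = γ·h_c·A = 7.76952 × 7.08667 × 4.1652 = 229.336 kN.

F ≈ 229 kN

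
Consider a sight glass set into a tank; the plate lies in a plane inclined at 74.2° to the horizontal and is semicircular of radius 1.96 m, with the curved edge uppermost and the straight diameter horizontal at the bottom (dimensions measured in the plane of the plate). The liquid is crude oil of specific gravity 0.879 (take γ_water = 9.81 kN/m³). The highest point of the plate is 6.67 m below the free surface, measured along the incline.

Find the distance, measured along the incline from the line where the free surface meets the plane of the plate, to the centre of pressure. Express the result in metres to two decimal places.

γ = 0.879 × 9.81 = 8.62299 kN/m³.
Let θ = 74.2° be the plate's angle to the horizontal; measure y along the incline from where the plane meets the free surface. Vertical depth h = y·sinθ with sinθ = 0.962218.
The centroid lies 4r/(3π) = 0.83185 m above the diameter, so r − 4r/(3π) = 1.96 − 0.83185 = 1.12815 m below the topmost point, so y_c = 6.67 + 1.12815 = 7.79815 m and h_c = 7.79815 × 0.962218 = 7.50352 m.
A = πr²/2 = π × 1.96²/2 = 6.03437 m².
Resultant F = γ·h_c·A = 8.62299 × 7.50352 × 6.03437 = 390.441 kN.
I_c = (π/8 − 8/(9π))·r⁴ = 0.109757 × 1.96⁴ = 1.61978 m⁴.
Centre of pressure: y_p = y_c + I_c/(y_c·A) = 7.79815 + 1.61978/(7.79815 × 6.03437) = 7.79815 + 0.0344217 = 7.83257 m along the plane.

y_p = 7.83 m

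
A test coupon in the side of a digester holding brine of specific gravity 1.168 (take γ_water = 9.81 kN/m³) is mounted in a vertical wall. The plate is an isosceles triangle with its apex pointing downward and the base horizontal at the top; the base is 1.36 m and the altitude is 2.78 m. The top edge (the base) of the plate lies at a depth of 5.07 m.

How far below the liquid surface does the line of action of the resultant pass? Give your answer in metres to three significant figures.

h_p = 6.07 m

γ = 1.168 × 9.81 = 11.45808 kN/m³.
With the apex down, the centroid sits h/3 = 2.78/3 = 0.926667 m below the base (the top edge), so the centroid depth is h_c = 5.07 + 0.926667 = 5.99667 m.
A = ½ × 1.36 × 2.78 = 1.8904 m².
Resultant F = γ·h_c·A = 11.45808 × 5.99667 × 1.8904 = 129.89 kN.
I_c = b·h³/36 = 1.36 × 2.78³/36 = 0.811654 m⁴.
Centre of pressure: y_p = y_c + I_c/(y_c·A) = 5.99667 + 0.811654/(5.99667 × 1.8904) = 5.99667 + 0.071599 = 6.06827 m along the plane.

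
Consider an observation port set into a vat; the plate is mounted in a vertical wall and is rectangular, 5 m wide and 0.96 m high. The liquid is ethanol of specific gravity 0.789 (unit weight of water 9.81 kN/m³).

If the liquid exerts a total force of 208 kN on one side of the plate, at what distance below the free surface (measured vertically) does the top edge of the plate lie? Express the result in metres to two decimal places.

d_top ≈ 5.12 m

γ = 0.789 × 9.81 = 7.74009 kN/m³.
A = 5 × 0.96 = 4.8 m².
From F = γ·h_c·A, the centroid depth is h_c = 208/(7.74009 × 4.8) = 5.59856 m.
The centroid lies 0.96/2 = 0.48 m below the top edge, so the top edge sits at h_top = 5.59856 − 0.48 = 5.11856 m below the surface.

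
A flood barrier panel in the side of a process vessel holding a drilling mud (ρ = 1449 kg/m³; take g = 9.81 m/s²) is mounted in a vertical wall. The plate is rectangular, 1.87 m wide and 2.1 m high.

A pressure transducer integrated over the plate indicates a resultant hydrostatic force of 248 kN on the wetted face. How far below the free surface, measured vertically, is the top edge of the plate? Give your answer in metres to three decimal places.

d_top ≈ 3.393 m

γ = ρg = 1449 × 9.81 / 1000 = 14.21469 kN/m³.
A = 1.87 × 2.1 = 3.927 m².
From F = γ·h_c·A, the centroid depth is h_c = 248/(14.21469 × 3.927) = 4.44277 m.
The centroid lies 2.1/2 = 1.05 m below the top edge, so the top edge sits at h_top = 4.44277 − 1.05 = 3.39277 m below the surface.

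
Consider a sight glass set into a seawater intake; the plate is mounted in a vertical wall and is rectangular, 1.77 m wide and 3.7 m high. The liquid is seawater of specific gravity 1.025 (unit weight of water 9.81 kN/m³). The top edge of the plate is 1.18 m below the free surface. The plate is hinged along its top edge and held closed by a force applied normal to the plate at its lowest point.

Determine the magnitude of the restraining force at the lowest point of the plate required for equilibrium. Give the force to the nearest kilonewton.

γ = 1.025 × 9.81 = 10.05525 kN/m³.
The centroid lies 3.7/2 = 1.85 m below the top edge, so the centroid depth is h_c = 1.18 + 1.85 = 3.03 m.
A = 1.77 × 3.7 = 6.549 m².
Resultant F = γ·h_c·A = 10.05525 × 3.03 × 6.549 = 199.531 kN.
I_c = b·h³/12 = 1.77 × 3.7³/12 = 7.47132 m⁴.
Centre of pressure: y_p = y_c + I_c/(y_c·A) = 3.03 + 7.47132/(3.03 × 6.549) = 3.03 + 0.376513 = 3.40651 m along the plane.
The resultant acts 1.85 + 0.376513 = 2.22651 m (along the plate) below the hinge at the top edge, so the moment about the hinge is M = F × 2.22651 = 199.531 × 2.22651 = 444.258 kN·m.
A normal force at the bottom, 3.7 m from the hinge, must supply this moment: P = 444.258/3.7 = 120.07 kN.

P ≈ 120 kN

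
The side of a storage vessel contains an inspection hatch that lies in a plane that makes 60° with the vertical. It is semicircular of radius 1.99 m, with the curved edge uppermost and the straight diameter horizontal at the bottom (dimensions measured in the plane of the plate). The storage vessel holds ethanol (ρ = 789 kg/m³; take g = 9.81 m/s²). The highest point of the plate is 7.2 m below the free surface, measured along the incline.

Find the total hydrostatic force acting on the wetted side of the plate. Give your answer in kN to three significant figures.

F ≈ 201 kN

γ = ρg = 789 × 9.81 / 1000 = 7.74009 kN/m³.
The plate makes 60° with the vertical, i.e. θ = 90° − 60° = 30° to the horizontal. Measuring y along the incline from the free-surface line, vertical depth h = y·sinθ with sinθ = 0.500000.
The centroid lies 4r/(3π) = 0.844582 m above the diameter, so r − 4r/(3π) = 1.99 − 0.844582 = 1.14542 m below the topmost point, so y_c = 7.2 + 1.14542 = 8.34542 m and h_c = 8.34542 × 0.500000 = 4.17271 m.
A = πr²/2 = π × 1.99²/2 = 6.22051 m².
Resultant F = γ·h_c·A = 7.74009 × 4.17271 × 6.22051 = 200.905 kN.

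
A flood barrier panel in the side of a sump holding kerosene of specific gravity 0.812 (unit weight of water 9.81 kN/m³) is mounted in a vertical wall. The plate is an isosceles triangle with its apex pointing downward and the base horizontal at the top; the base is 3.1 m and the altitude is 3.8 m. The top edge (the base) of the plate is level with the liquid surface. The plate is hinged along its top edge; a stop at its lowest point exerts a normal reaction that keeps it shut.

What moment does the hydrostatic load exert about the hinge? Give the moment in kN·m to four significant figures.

M ≈ 112.9 kN·m

γ = 0.812 × 9.81 = 7.96572 kN/m³.
With the apex down, the centroid sits h/3 = 3.8/3 = 1.26667 m below the base (the top edge), so the centroid depth is h_c = 1.26667 m.
A = ½ × 3.1 × 3.8 = 5.89 m².
Resultant F = γ·h_c·A = 7.96572 × 1.26667 × 5.89 = 59.4297 kN.
I_c = b·h³/36 = 3.1 × 3.8³/36 = 4.72509 m⁴.
Centre of pressure: y_p = y_c + I_c/(y_c·A) = 1.26667 + 4.72509/(1.26667 × 5.89) = 1.26667 + 0.633332 = 1.9 m along the plane.
The resultant acts 1.26667 + 0.633332 = 1.9 m (along the plate) below the hinge at the top edge, so the moment about the hinge is M = F × 1.9 = 59.4297 × 1.9 = 112.916 kN·m.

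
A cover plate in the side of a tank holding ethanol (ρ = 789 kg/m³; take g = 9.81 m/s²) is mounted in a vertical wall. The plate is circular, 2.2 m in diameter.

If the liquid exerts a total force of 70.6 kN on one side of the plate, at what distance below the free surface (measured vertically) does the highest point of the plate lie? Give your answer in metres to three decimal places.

γ = ρg = 789 × 9.81 / 1000 = 7.74009 kN/m³.
A = π(1.1)² = 3.80133 m².
From F = γ·h_c·A, the centroid depth is h_c = 70.6/(7.74009 × 3.80133) = 2.39951 m.
The centroid is at the centre, 1.1 m below the top of the plate, so the highest point sits at h_top = 2.39951 − 1.1 = 1.29951 m below the surface.

d_top ≈ 1.300 m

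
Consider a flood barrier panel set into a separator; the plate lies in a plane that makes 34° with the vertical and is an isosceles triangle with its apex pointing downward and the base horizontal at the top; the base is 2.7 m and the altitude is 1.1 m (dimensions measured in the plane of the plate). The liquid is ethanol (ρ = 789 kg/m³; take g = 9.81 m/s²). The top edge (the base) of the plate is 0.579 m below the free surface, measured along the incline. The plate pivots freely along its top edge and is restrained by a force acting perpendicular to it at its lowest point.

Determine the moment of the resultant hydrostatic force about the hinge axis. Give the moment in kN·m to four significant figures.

γ = ρg = 789 × 9.81 / 1000 = 7.74009 kN/m³.
The plate makes 34° with the vertical, i.e. θ = 90° − 34° = 56° to the horizontal. Measuring y along the incline from the free-surface line, vertical depth h = y·sinθ with sinθ = 0.829038.
With the apex down, the centroid sits h/3 = 1.1/3 = 0.366667 m below the base (the top edge), so y_c = 0.579 + 0.366667 = 0.945667 m and h_c = 0.945667 × 0.829038 = 0.783994 m.
A = ½ × 2.7 × 1.1 = 1.485 m².
Resultant F = γ·h_c·A = 7.74009 × 0.783994 × 1.485 = 9.01125 kN.
I_c = b·h³/36 = 2.7 × 1.1³/36 = 0.099825 m⁴.
Centre of pressure: y_p = y_c + I_c/(y_c·A) = 0.945667 + 0.099825/(0.945667 × 1.485) = 0.945667 + 0.0710845 = 1.01675 m along the plane.
The resultant acts 0.366667 + 0.0710845 = 0.437752 m (along the plate) below the hinge at the top edge, so the moment about the hinge is M = F × 0.437752 = 9.01125 × 0.437752 = 3.94469 kN·m.

M ≈ 3.945 kN·m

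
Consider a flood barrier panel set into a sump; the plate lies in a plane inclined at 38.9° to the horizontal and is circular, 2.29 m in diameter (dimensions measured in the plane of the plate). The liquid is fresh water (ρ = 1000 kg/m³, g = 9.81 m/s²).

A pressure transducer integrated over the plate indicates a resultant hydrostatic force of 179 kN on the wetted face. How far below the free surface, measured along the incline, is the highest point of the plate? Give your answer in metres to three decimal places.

γ = ρg = 1000 × 9.81 = 9810 N/m³ = 9.81 kN/m³.
A = π(1.145)² = 4.11871 m².
From F = γ·h_c·A, the centroid depth is h_c = 179/(9.81 × 4.11871) = 4.43019 m.
Let θ = 38.9° be the plate's angle to the horizontal; measure y along the incline from where the plane meets the free surface. Vertical depth h = y·sinθ with sinθ = 0.627963.
Along the incline, y_c = h_c/sinθ = 4.43019/0.627963 = 7.05486 m.
The centroid is at the centre, 1.145 m below the top of the plate, so the highest point sits at y_top = 7.05486 − 1.145 = 5.90986 m along the incline.

y_top ≈ 5.910 m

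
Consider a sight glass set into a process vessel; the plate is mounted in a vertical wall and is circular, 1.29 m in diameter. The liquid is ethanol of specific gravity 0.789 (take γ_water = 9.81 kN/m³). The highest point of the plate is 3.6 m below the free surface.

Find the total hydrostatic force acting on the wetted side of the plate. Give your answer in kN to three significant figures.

F ≈ 42.9 kN

γ = 0.789 × 9.81 = 7.74009 kN/m³.
The centroid is at the centre, 0.645 m below the top of the plate, so the centroid depth is h_c = 3.6 + 0.645 = 4.245 m.
A = π(0.645)² = 1.30698 m².
Resultant F = γ·h_c·A = 7.74009 × 4.245 × 1.30698 = 42.943 kN.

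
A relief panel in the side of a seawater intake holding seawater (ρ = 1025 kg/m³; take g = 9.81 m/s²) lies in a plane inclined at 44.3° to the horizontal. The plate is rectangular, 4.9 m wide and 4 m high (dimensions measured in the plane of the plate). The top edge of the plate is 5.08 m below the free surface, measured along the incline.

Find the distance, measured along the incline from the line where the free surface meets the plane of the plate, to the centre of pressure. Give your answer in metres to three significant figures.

γ = ρg = 1025 × 9.81 / 1000 = 10.05525 kN/m³.
Let θ = 44.3° be the plate's angle to the horizontal; measure y along the incline from where the plane meets the free surface. Vertical depth h = y·sinθ with sinθ = 0.698415.
The centroid lies 4/2 = 2 m below the top edge, so y_c = 5.08 + 2 = 7.08 m and h_c = 7.08 × 0.698415 = 4.94478 m.
A = 4.9 × 4 = 19.6 m².
Resultant F = γ·h_c·A = 10.05525 × 4.94478 × 19.6 = 974.532 kN.
I_c = b·h³/12 = 4.9 × 4³/12 = 26.1333 m⁴.
Centre of pressure: y_p = y_c + I_c/(y_c·A) = 7.08 + 26.1333/(7.08 × 19.6) = 7.08 + 0.188324 = 7.26832 m along the plane.

y_p = 7.27 m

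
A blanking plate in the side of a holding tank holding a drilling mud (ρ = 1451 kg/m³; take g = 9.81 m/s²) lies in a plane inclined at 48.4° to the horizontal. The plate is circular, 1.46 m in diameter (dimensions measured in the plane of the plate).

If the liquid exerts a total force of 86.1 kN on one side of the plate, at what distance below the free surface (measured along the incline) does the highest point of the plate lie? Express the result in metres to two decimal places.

y_top ≈ 4.10 m

γ = ρg = 1451 × 9.81 / 1000 = 14.23431 kN/m³.
A = π(0.73)² = 1.67415 m².
From F = γ·h_c·A, the centroid depth is h_c = 86.1/(14.23431 × 1.67415) = 3.61304 m.
Let θ = 48.4° be the plate's angle to the horizontal; measure y along the incline from where the plane meets the free surface. Vertical depth h = y·sinθ with sinθ = 0.747798.
Along the incline, y_c = h_c/sinθ = 3.61304/0.747798 = 4.83157 m.
The centroid is at the centre, 0.73 m below the top of the plate, so the highest point sits at y_top = 4.83157 − 0.73 = 4.10157 m along the incline.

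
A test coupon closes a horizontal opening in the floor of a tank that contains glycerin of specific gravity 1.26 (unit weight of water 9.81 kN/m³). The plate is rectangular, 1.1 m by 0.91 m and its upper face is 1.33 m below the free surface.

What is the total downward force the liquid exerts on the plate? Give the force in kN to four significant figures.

F ≈ 16.46 kN

γ = 1.26 × 9.81 = 12.3606 kN/m³.
The plate is horizontal, so pressure is uniform at p = γ·h = 12.3606 × 1.33 = 16.4396 kN/m².
A = 1.1 × 0.91 = 1.001 m².
F = p·A = 16.4396 × 1.001 = 16.456 kN.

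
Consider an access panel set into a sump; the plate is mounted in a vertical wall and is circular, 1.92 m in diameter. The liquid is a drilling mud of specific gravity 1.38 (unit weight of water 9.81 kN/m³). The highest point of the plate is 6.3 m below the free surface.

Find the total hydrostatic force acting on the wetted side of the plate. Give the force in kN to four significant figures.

γ = 1.38 × 9.81 = 13.5378 kN/m³.
The centroid is at the centre, 0.96 m below the top of the plate, so the centroid depth is h_c = 6.3 + 0.96 = 7.26 m.
A = π(0.96)² = 2.89529 m².
Resultant F = γ·h_c·A = 13.5378 × 7.26 × 2.89529 = 284.562 kN.

F ≈ 284.6 kN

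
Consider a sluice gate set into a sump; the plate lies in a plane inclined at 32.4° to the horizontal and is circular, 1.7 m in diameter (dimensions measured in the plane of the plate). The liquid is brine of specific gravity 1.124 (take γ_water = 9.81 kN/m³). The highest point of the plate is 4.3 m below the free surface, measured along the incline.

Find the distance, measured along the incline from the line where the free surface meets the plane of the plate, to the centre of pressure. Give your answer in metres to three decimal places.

γ = 1.124 × 9.81 = 11.02644 kN/m³.
Let θ = 32.4° be the plate's angle to the horizontal; measure y along the incline from where the plane meets the free surface. Vertical depth h = y·sinθ with sinθ = 0.535827.
The centroid is at the centre, 0.85 m below the top of the plate, so y_c = 4.3 + 0.85 = 5.15 m and h_c = 5.15 × 0.535827 = 2.75951 m.
A = π(0.85)² = 2.2698 m².
Resultant F = γ·h_c·A = 11.02644 × 2.75951 × 2.2698 = 69.0645 kN.
I_c = πr⁴/4 = π × 0.85⁴/4 = 0.409983 m⁴.
Centre of pressure: y_p = y_c + I_c/(y_c·A) = 5.15 + 0.409983/(5.15 × 2.2698) = 5.15 + 0.0350728 = 5.18507 m along the plane.

y_p = 5.185 m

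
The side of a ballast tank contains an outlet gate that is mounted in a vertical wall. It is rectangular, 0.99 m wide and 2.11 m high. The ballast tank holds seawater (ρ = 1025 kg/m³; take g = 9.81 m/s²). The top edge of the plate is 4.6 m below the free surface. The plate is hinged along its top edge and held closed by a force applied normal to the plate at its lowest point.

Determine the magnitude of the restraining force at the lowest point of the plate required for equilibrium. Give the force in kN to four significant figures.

P ≈ 63.08 kN

γ = ρg = 1025 × 9.81 / 1000 = 10.05525 kN/m³.
The centroid lies 2.11/2 = 1.055 m below the top edge, so the centroid depth is h_c = 4.6 + 1.055 = 5.655 m.
A = 0.99 × 2.11 = 2.0889 m².
Resultant F = γ·h_c·A = 10.05525 × 5.655 × 2.0889 = 118.78 kN.
I_c = b·h³/12 = 0.99 × 2.11³/12 = 0.774999 m⁴.
Centre of pressure: y_p = y_c + I_c/(y_c·A) = 5.655 + 0.774999/(5.655 × 2.0889) = 5.655 + 0.0656071 = 5.72061 m along the plane.
The resultant acts 1.055 + 0.0656071 = 1.12061 m (along the plate) below the hinge at the top edge, so the moment about the hinge is M = F × 1.12061 = 118.78 × 1.12061 = 133.106 kN·m.
A normal force at the bottom, 2.11 m from the hinge, must supply this moment: P = 133.106/2.11 = 63.0834 kN.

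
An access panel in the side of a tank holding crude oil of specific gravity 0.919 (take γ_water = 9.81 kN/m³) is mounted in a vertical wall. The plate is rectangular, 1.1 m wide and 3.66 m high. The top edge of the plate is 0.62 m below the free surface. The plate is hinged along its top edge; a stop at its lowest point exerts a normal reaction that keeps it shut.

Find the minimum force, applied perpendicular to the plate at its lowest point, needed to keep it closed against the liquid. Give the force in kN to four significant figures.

P ≈ 55.53 kN

γ = 0.919 × 9.81 = 9.01539 kN/m³.
The centroid lies 3.66/2 = 1.83 m below the top edge, so the centroid depth is h_c = 0.62 + 1.83 = 2.45 m.
A = 1.1 × 3.66 = 4.026 m².
Resultant F = γ·h_c·A = 9.01539 × 2.45 × 4.026 = 88.9251 kN.
I_c = b·h³/12 = 1.1 × 3.66³/12 = 4.49422 m⁴.
Centre of pressure: y_p = y_c + I_c/(y_c·A) = 2.45 + 4.49422/(2.45 × 4.026) = 2.45 + 0.455632 = 2.90563 m along the plane.
The resultant acts 1.83 + 0.455632 = 2.28563 m (along the plate) below the hinge at the top edge, so the moment about the hinge is M = F × 2.28563 = 88.9251 × 2.28563 = 203.25 kN·m.
A normal force at the bottom, 3.66 m from the hinge, must supply this moment: P = 203.25/3.66 = 55.5328 kN.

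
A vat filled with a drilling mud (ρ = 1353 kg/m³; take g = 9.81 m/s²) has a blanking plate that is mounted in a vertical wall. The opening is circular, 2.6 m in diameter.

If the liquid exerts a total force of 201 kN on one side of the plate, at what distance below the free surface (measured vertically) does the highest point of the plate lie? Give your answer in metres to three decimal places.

γ = ρg = 1353 × 9.81 / 1000 = 13.27293 kN/m³.
A = π(1.3)² = 5.30929 m².
From F = γ·h_c·A, the centroid depth is h_c = 201/(13.27293 × 5.30929) = 2.85228 m.
The centroid is at the centre, 1.3 m below the top of the plate, so the highest point sits at h_top = 2.85228 − 1.3 = 1.55228 m below the surface.

d_top ≈ 1.552 m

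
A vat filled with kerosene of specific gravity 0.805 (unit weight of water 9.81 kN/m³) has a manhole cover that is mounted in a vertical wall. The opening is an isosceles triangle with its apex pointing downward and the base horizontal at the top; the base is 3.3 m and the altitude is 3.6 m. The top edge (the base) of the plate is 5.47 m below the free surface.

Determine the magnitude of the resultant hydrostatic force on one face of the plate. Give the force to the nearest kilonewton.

γ = 0.805 × 9.81 = 7.89705 kN/m³.
With the apex down, the centroid sits h/3 = 3.6/3 = 1.2 m below the base (the top edge), so the centroid depth is h_c = 5.47 + 1.2 = 6.67 m.
A = ½ × 3.3 × 3.6 = 5.94 m².
Resultant F = γ·h_c·A = 7.89705 × 6.67 × 5.94 = 312.88 kN.

F ≈ 313 kN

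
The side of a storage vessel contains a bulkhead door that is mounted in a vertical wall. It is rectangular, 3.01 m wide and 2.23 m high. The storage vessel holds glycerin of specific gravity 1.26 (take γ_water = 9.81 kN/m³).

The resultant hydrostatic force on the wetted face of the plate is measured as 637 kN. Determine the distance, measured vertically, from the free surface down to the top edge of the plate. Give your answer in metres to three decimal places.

d_top ≈ 6.563 m

γ = 1.26 × 9.81 = 12.3606 kN/m³.
A = 3.01 × 2.23 = 6.7123 m².
From F = γ·h_c·A, the centroid depth is h_c = 637/(12.3606 × 6.7123) = 7.67765 m.
The centroid lies 2.23/2 = 1.115 m below the top edge, so the top edge sits at h_top = 7.67765 − 1.115 = 6.56265 m below the surface.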